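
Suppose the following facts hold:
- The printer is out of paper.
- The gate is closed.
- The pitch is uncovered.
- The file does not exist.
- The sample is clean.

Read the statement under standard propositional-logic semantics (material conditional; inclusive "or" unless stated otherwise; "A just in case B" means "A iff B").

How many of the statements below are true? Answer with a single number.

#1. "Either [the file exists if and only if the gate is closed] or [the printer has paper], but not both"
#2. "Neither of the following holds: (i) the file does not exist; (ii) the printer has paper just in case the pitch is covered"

Let S = "the file exists" (F), Q = "the gate is open" (F), P = "the printer has paper" (F), R = "the pitch is covered" (F).

#1: Formalization: (S ↔ ¬Q) ⊕ P

¬Q = ¬F = T
S ↔ ¬Q = F ↔ T = F
(S ↔ ¬Q) ⊕ P = F ⊕ F = F
Thus #1 is false.

#2: This is ¬S ↓ (P ↔ R).

¬S = ¬F = T
P ↔ R = F ↔ F = T
¬S ↓ (P ↔ R) = T ↓ T = F
Hence #2 is false.

Count: 0.

0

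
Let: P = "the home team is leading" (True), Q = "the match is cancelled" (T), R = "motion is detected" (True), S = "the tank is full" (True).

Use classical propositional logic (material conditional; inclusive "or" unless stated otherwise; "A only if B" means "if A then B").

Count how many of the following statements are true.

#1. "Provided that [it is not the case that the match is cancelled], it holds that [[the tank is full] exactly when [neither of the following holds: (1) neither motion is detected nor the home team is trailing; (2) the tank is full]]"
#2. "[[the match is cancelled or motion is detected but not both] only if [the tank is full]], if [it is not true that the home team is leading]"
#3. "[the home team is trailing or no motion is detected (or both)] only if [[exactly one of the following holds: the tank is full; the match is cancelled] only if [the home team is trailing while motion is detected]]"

3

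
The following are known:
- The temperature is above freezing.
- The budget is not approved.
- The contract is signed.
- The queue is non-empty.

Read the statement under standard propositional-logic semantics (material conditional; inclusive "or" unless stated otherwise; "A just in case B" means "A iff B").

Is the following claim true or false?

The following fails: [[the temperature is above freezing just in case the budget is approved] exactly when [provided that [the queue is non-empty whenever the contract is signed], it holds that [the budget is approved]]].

false

Let U = "the temperature is below freezing" (F), V = "the budget is approved" (F), W = "the contract is signed" (T), D = "the queue is empty" (F).
Parsed as ¬((¬U ↔ V) ↔ ((W → ¬D) → V))

¬U = ¬F = T
¬U ↔ V = T ↔ F = F
¬D = ¬F = T
W → ¬D = T → T = T
(W → ¬D) → V = T → F = F
(¬U ↔ V) ↔ ((W → ¬D) → V) = F ↔ F = T
¬((¬U ↔ V) ↔ ((W → ¬D) → V)) = ¬T = F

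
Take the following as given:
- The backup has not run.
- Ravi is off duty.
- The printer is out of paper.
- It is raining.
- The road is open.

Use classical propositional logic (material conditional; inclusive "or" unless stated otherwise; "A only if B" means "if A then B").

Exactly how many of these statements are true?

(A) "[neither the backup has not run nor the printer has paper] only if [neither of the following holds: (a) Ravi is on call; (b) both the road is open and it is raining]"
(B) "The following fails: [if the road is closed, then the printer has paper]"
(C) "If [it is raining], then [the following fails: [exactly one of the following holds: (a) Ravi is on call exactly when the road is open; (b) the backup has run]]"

Let M = "the backup has run" (F), W = "the printer has paper" (F), R = "Ravi is on call" (F), Q = "the road is closed" (F), G = "it is raining" (T).

(A): Parsed as (~M nor W) -> (R nor (~Q & G))

~M = ~F = T
~M nor W = T nor F = F
~Q = ~F = T
~Q & G = T & T = T
R nor (~Q & G) = F nor T = F
(~M nor W) -> (R nor (~Q & G)) = F -> F = T
Hence (A) is true.

(B): Formalization: ~(Q -> W)

Q -> W = F -> F = T
~(Q -> W) = ~T = F
Thus (B) is false.

(C): In symbols: G -> ~((R <-> ~Q) xor M)

~Q = ~F = T
R <-> ~Q = F <-> T = F
(R <-> ~Q) xor M = F xor F = F
~((R <-> ~Q) xor M) = ~F = T
G -> ~((R <-> ~Q) xor M) = T -> T = T
Thus (C) is true.

True statements: 2 ((A), (C)).

2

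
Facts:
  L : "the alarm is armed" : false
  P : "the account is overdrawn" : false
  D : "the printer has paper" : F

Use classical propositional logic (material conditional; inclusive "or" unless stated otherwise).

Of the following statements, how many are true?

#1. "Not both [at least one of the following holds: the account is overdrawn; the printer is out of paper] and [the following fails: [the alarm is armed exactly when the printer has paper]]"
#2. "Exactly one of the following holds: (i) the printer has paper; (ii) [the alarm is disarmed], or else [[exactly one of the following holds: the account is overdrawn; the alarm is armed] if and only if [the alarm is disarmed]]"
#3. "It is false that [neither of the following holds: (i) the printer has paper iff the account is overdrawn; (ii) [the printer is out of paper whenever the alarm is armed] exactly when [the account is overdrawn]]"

3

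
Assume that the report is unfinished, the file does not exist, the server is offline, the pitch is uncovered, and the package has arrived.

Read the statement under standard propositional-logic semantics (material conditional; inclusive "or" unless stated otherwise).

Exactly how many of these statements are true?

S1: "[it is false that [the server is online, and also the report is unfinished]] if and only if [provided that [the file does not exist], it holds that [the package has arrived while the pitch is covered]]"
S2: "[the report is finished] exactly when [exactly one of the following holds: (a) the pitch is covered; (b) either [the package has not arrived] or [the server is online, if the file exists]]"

Let H = "the server is online" (False), V = "the report is finished" (False), G = "the file exists" (False), N = "the package has arrived" (True), M = "the pitch is covered" (False).

S1: This is not (H and not V) iff (not G -> (N and M)).

not V = not False = True
H and not V = False and True = False
not (H and not V) = not False = True
not G = not False = True
N and M = True and False = False
not G -> (N and M) = True -> False = False
not (H and not V) iff (not G -> (N and M)) = True iff False = False
Thus S1 is false.

S2: Formalization: V iff (M xor (not N or (G -> H)))

not N = not True = False
G -> H = False -> False = True
not N or (G -> H) = False or True = True
M xor (not N or (G -> H)) = False xor True = True
V iff (M xor (not N or (G -> H))) = False iff True = False
So S2 is false.

0 of the 2 statements are true (none).

0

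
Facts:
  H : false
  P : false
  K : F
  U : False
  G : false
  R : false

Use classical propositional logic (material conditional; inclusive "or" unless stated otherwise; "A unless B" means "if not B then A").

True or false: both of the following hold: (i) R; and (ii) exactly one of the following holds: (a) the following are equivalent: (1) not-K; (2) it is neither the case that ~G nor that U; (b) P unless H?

In symbols: R & ((~K <-> (~G nor U)) xor (P | H))

~K = ~F = T
~G = ~F = T
~G nor U = T nor F = F
~K <-> (~G nor U) = T <-> F = F
P | H = F | F = F
(~K <-> (~G nor U)) xor (P | H) = F xor F = F
R & ((~K <-> (~G nor U)) xor (P | H)) = F & F = F

The statement is false.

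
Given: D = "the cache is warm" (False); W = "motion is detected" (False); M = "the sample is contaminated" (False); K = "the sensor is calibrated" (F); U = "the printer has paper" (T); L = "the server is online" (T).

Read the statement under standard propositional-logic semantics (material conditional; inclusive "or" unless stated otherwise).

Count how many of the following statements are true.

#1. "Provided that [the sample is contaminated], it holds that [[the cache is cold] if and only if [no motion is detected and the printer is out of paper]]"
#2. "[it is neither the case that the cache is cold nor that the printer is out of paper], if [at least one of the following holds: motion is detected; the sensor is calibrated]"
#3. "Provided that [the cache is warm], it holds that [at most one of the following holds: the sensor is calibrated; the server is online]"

#1: In symbols: M -> (not D iff (not W and not U))

not D = not False = True
not W = not False = True
not U = not True = False
not W and not U = True and False = False
not D iff (not W and not U) = True iff False = False
M -> (not D iff (not W and not U)) = False -> False = True
Hence #1 is true.

#2: This is (W or K) -> (not D nor not U).

W or K = False or False = False
not D = not False = True
not U = not True = False
not D nor not U = True nor False = False
(W or K) -> (not D nor not U) = False -> False = True
Thus #2 is true.

#3: Formalization: D -> (K nand L)

K nand L = False nand True = True
D -> (K nand L) = False -> True = True
So #3 is true.

Count: 3.

3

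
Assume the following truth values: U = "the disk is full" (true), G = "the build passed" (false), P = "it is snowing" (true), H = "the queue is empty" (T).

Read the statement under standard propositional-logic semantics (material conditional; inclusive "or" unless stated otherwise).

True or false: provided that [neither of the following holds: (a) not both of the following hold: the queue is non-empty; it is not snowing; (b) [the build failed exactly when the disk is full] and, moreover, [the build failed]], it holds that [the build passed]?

The statement is true.

Formalization: ((not H nand not P) nor ((not G iff U) and not G)) -> G

not H = not True = False
not P = not True = False
not H nand not P = False nand False = True
not G = not False = True
not G iff U = True iff True = True
not G = not False = True
(not G iff U) and not G = True and True = True
(not H nand not P) nor ((not G iff U) and not G) = True nor True = False
((not H nand not P) nor ((not G iff U) and not G)) -> G = False -> False = True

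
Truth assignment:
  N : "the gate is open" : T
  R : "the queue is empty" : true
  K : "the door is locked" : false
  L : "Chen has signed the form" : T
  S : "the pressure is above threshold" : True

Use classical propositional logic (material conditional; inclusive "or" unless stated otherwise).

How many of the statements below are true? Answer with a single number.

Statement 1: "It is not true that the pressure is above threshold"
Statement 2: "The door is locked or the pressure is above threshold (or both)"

Statement 1: Parsed as not S

not S = not True = False
So Statement 1 is false.

Statement 2: Parsed as K or S

K or S = False or True = True
Hence Statement 2 is true.

Count: 1.

1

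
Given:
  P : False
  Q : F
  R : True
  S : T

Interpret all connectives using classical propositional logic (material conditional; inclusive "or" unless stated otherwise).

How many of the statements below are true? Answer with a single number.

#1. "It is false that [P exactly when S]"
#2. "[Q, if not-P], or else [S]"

#1: Parsed as ¬(P ↔ S)

P ↔ S = F ↔ T = F
¬(P ↔ S) = ¬F = T
So #1 is true.

#2: Parsed as (¬P → Q) ∨ S

¬P = ¬F = T
¬P → Q = T → F = F
(¬P → Q) ∨ S = F ∨ T = T
Hence #2 is true.

True statements: 2.

2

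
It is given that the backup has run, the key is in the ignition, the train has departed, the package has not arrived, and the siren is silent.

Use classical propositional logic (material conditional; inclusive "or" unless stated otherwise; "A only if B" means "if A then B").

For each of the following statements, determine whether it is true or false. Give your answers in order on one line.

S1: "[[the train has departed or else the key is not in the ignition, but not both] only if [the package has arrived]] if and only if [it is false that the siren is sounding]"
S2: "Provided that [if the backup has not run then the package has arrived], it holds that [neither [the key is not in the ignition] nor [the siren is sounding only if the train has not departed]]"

S1 F, S2 F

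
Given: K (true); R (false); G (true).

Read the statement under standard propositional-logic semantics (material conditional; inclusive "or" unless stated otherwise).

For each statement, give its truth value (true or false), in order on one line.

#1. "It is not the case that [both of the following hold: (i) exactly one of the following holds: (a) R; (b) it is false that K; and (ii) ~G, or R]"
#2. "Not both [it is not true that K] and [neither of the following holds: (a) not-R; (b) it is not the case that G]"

#1: In symbols: ¬((R ⊕ ¬K) ∧ (¬G ∨ R))

¬K = ¬T = F
R ⊕ ¬K = F ⊕ F = F
¬G = ¬T = F
¬G ∨ R = F ∨ F = F
(R ⊕ ¬K) ∧ (¬G ∨ R) = F ∧ F = F
¬((R ⊕ ¬K) ∧ (¬G ∨ R)) = ¬F = T
So #1 is true.

#2: This is ¬K ↑ (¬R ↓ ¬G).

¬K = ¬T = F
¬R = ¬F = T
¬G = ¬T = F
¬R ↓ ¬G = T ↓ F = F
¬K ↑ (¬R ↓ ¬G) = F ↑ F = T
Thus #2 is true.

#1 true, #2 true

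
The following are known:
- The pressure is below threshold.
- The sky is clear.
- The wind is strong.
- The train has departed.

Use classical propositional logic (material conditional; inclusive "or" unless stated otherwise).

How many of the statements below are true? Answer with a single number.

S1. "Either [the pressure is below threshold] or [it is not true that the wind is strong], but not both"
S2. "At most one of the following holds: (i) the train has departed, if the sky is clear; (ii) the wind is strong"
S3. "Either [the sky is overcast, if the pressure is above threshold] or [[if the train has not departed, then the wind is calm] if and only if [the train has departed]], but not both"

1

Let P = "the pressure is above threshold" (F), R = "the wind is strong" (T), Q = "the sky is overcast" (F), S = "the train has departed" (T).

S1: This is ~P xor ~R.

~P = ~F = T
~R = ~T = F
~P xor ~R = T xor F = T
Thus S1 is true.

S2: In symbols: (~Q -> S) nand R

~Q = ~F = T
~Q -> S = T -> T = T
(~Q -> S) nand R = T nand T = F
Hence S2 is false.

S3: In symbols: (P -> Q) xor ((~S -> ~R) <-> S)

P -> Q = F -> F = T
~S = ~T = F
~R = ~T = F
~S -> ~R = F -> F = T
(~S -> ~R) <-> S = T <-> T = T
(P -> Q) xor ((~S -> ~R) <-> S) = T xor T = F
Thus S3 is false.

True statements: 1 (S1).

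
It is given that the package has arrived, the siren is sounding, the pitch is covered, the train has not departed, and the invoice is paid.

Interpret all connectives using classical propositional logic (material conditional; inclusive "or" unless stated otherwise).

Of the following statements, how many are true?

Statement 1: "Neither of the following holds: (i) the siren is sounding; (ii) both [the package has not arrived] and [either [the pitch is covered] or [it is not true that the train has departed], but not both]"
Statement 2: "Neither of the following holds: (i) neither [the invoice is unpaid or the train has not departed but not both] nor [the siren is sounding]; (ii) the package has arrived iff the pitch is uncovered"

Let Q = "the siren is sounding" (True), P = "the package has arrived" (True), R = "the pitch is covered" (True), S = "the train has departed" (False), U = "the invoice is paid" (True).

Statement 1: Formalization: Q nor (not P and (R xor not S))

not P = not True = False
not S = not False = True
R xor not S = True xor True = False
not P and (R xor not S) = False and False = False
Q nor (not P and (R xor not S)) = True nor False = False
So Statement 1 is false.

Statement 2: Formalization: ((not U xor not S) nor Q) nor (P iff not R)

not U = not True = False
not S = not False = True
not U xor not S = False xor True = True
(not U xor not S) nor Q = True nor True = False
not R = not True = False
P iff not R = True iff False = False
((not U xor not S) nor Q) nor (P iff not R) = False nor False = True
Hence Statement 2 is true.

1 of the 2 statements is true.

1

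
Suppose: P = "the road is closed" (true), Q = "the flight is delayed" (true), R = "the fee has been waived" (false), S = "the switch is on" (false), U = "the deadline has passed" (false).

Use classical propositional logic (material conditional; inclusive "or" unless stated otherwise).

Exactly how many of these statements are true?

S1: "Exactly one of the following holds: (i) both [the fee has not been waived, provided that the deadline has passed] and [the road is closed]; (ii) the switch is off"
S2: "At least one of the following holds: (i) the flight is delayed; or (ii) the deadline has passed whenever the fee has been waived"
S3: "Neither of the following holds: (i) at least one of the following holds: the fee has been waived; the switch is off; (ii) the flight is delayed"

1

S1: Formalization: ((U → ¬R) ∧ P) ⊕ ¬S

¬R = ¬F = T
U → ¬R = F → T = T
(U → ¬R) ∧ P = T ∧ T = T
¬S = ¬F = T
((U → ¬R) ∧ P) ⊕ ¬S = T ⊕ T = F
Thus S1 is false.

S2: Parsed as Q ∨ (R → U)

R → U = F → F = T
Q ∨ (R → U) = T ∨ T = T
So S2 is true.

S3: This is (R ∨ ¬S) ↓ Q.

¬S = ¬F = T
R ∨ ¬S = F ∨ T = T
(R ∨ ¬S) ↓ Q = T ↓ T = F
Thus S3 is false.

True statements: 1 (S2).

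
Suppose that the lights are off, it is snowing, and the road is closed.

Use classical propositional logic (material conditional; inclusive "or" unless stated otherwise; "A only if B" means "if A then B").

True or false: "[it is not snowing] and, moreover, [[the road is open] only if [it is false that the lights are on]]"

False.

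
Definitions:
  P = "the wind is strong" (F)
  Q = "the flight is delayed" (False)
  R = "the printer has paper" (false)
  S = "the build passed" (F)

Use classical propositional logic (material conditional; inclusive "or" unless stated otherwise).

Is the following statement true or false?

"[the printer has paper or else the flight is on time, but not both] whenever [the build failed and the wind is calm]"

Parsed as (~S & ~P) -> (R xor ~Q)

~S = ~F = T
~P = ~F = T
~S & ~P = T & T = T
~Q = ~F = T
R xor ~Q = F xor T = T
(~S & ~P) -> (R xor ~Q) = T -> T = T

True.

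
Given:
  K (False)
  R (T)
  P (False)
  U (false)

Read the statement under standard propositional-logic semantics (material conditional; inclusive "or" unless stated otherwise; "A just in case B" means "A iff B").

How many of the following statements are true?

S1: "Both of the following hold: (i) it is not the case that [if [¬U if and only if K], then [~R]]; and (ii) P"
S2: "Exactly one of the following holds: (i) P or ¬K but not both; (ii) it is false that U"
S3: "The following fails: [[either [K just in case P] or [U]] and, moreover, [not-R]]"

S1: This is not ((not U iff K) -> not R) and P.

not U = not False = True
not U iff K = True iff False = False
not R = not True = False
(not U iff K) -> not R = False -> False = True
not ((not U iff K) -> not R) = not True = False
not ((not U iff K) -> not R) and P = False and False = False
Thus S1 is false.

S2: This is (P xor not K) xor not U.

not K = not False = True
P xor not K = False xor True = True
not U = not False = True
(P xor not K) xor not U = True xor True = False
So S2 is false.

S3: Formalization: not (((K iff P) or U) and not R)

K iff P = False iff False = True
(K iff P) or U = True or False = True
not R = not True = False
((K iff P) or U) and not R = True and False = False
not (((K iff P) or U) and not R) = not False = True
So S3 is true.

1 of the 3 statements is true (S3).

1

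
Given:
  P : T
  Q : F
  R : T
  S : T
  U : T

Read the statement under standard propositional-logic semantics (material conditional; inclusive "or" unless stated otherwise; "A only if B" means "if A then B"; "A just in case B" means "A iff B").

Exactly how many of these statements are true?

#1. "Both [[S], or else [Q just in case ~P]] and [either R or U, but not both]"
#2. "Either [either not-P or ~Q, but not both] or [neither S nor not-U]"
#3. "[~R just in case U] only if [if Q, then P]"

#1: Formalization: (S ∨ (Q ↔ ¬P)) ∧ (R ⊕ U)

¬P = ¬T = F
Q ↔ ¬P = F ↔ F = T
S ∨ (Q ↔ ¬P) = T ∨ T = T
R ⊕ U = T ⊕ T = F
(S ∨ (Q ↔ ¬P)) ∧ (R ⊕ U) = T ∧ F = F
So #1 is false.

#2: Parsed as (¬P ⊕ ¬Q) ∨ (S ↓ ¬U)

¬P = ¬T = F
¬Q = ¬F = T
¬P ⊕ ¬Q = F ⊕ T = T
¬U = ¬T = F
S ↓ ¬U = T ↓ F = F
(¬P ⊕ ¬Q) ∨ (S ↓ ¬U) = T ∨ F = T
So #2 is true.

#3: In symbols: (¬R ↔ U) → (Q → P)

¬R = ¬T = F
¬R ↔ U = F ↔ T = F
Q → P = F → T = T
(¬R ↔ U) → (Q → P) = F → T = T
Thus #3 is true.

Count: 2.

2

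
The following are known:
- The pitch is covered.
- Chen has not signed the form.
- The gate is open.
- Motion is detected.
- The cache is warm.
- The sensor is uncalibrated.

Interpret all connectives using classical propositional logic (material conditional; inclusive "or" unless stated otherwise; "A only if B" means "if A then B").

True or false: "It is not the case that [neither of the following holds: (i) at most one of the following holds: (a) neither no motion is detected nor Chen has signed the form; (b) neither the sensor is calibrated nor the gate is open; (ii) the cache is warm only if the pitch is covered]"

True.

Let S = "motion is detected" (True), Q = "Chen has signed the form" (False), V = "the sensor is calibrated" (False), R = "the gate is open" (True), U = "the cache is warm" (True), P = "the pitch is covered" (True).
Parsed as not (((not S nor Q) nand (V nor R)) nor (U -> P))

not S = not True = False
not S nor Q = False nor False = True
V nor R = False nor True = False
(not S nor Q) nand (V nor R) = True nand False = True
U -> P = True -> True = True
((not S nor Q) nand (V nor R)) nor (U -> P) = True nor True = False
not (((not S nor Q) nand (V nor R)) nor (U -> P)) = not False = True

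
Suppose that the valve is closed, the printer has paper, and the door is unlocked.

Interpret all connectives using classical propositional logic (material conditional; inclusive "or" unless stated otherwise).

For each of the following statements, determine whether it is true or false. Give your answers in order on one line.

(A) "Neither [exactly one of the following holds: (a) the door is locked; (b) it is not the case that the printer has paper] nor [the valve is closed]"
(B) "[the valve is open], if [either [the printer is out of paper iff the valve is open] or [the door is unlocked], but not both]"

(A) false, (B) true

Let R = "the door is locked" (F), Q = "the printer has paper" (T), P = "the valve is open" (F).

(A): This is (R xor ~Q) nor ~P.

~Q = ~T = F
R xor ~Q = F xor F = F
~P = ~F = T
(R xor ~Q) nor ~P = F nor T = F
So (A) is false.

(B): Formalization: ((~Q <-> P) xor ~R) -> P

~Q = ~T = F
~Q <-> P = F <-> F = T
~R = ~F = T
(~Q <-> P) xor ~R = T xor T = F
((~Q <-> P) xor ~R) -> P = F -> F = T
So (B) is true.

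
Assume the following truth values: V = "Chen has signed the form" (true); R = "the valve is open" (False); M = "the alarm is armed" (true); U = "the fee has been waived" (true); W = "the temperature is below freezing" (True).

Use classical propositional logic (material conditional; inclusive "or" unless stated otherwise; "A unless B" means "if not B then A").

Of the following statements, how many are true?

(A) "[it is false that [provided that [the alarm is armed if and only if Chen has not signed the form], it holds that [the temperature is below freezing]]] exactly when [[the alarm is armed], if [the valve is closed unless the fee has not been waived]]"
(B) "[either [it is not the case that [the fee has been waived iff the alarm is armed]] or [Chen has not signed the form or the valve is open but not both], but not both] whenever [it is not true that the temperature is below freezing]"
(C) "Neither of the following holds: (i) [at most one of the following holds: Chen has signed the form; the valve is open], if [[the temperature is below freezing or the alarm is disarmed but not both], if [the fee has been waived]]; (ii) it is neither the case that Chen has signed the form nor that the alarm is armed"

1

(A): Parsed as ¬((M ↔ ¬V) → W) ↔ ((¬R ∨ ¬U) → M)

¬V = ¬T = F
M ↔ ¬V = T ↔ F = F
(M ↔ ¬V) → W = F → T = T
¬((M ↔ ¬V) → W) = ¬T = F
¬R = ¬F = T
¬U = ¬T = F
¬R ∨ ¬U = T ∨ F = T
(¬R ∨ ¬U) → M = T → T = T
¬((M ↔ ¬V) → W) ↔ ((¬R ∨ ¬U) → M) = F ↔ T = F
Hence (A) is false.

(B): This is ¬W → (¬(U ↔ M) ⊕ (¬V ⊕ R)).

¬W = ¬T = F
U ↔ M = T ↔ T = T
¬(U ↔ M) = ¬T = F
¬V = ¬T = F
¬V ⊕ R = F ⊕ F = F
¬(U ↔ M) ⊕ (¬V ⊕ R) = F ⊕ F = F
¬W → (¬(U ↔ M) ⊕ (¬V ⊕ R)) = F → F = T
So (B) is true.

(C): Parsed as ((U → (W ⊕ ¬M)) → (V ↑ R)) ↓ (V ↓ M)

¬M = ¬T = F
W ⊕ ¬M = T ⊕ F = T
U → (W ⊕ ¬M) = T → T = T
V ↑ R = T ↑ F = T
(U → (W ⊕ ¬M)) → (V ↑ R) = T → T = T
V ↓ M = T ↓ T = F
((U → (W ⊕ ¬M)) → (V ↑ R)) ↓ (V ↓ M) = T ↓ F = F
Thus (C) is false.

Count: 1.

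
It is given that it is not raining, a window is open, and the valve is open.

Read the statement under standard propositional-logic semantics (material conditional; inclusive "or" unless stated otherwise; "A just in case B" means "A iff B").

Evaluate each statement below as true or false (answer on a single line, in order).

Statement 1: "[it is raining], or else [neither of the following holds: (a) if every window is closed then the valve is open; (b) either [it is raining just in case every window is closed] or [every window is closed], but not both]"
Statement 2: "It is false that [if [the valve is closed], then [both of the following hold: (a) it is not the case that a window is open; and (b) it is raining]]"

Statement 1 false, Statement 2 false

Let G = "it is raining" (F), D = "a window is open" (T), M = "the valve is open" (T).

Statement 1: This is G | ((~D -> M) nor ((G <-> ~D) xor ~D)).

~D = ~T = F
~D -> M = F -> T = T
~D = ~T = F
G <-> ~D = F <-> F = T
~D = ~T = F
(G <-> ~D) xor ~D = T xor F = T
(~D -> M) nor ((G <-> ~D) xor ~D) = T nor T = F
G | ((~D -> M) nor ((G <-> ~D) xor ~D)) = F | F = F
Hence Statement 1 is false.

Statement 2: This is ~(~M -> (~D & G)).

~M = ~T = F
~D = ~T = F
~D & G = F & F = F
~M -> (~D & G) = F -> F = T
~(~M -> (~D & G)) = ~T = F
Hence Statement 2 is false.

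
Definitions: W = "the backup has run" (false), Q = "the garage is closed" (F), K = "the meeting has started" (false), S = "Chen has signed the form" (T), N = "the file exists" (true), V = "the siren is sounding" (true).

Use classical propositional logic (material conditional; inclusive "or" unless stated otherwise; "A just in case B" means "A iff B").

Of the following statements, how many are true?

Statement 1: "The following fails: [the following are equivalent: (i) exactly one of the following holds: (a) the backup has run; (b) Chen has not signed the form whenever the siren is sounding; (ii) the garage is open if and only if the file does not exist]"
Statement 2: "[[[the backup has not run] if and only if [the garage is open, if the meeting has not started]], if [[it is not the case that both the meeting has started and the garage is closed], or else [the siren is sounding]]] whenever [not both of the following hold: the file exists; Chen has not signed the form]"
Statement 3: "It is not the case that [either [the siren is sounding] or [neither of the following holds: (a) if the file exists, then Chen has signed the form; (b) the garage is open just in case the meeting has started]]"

Statement 1: This is not ((W xor (V -> not S)) iff (not Q iff not N)).

not S = not True = False
V -> not S = True -> False = False
W xor (V -> not S) = False xor False = False
not Q = not False = True
not N = not True = False
not Q iff not N = True iff False = False
(W xor (V -> not S)) iff (not Q iff not N) = False iff False = True
not ((W xor (V -> not S)) iff (not Q iff not N)) = not True = False
Hence Statement 1 is false.

Statement 2: Formalization: (N nand not S) -> (((K nand Q) or V) -> (not W iff (not K -> not Q)))

not S = not True = False
N nand not S = True nand False = True
K nand Q = False nand False = True
(K nand Q) or V = True or True = True
not W = not False = True
not K = not False = True
not Q = not False = True
not K -> not Q = True -> True = True
not W iff (not K -> not Q) = True iff True = True
((K nand Q) or V) -> (not W iff (not K -> not Q)) = True -> True = True
(N nand not S) -> (((K nand Q) or V) -> (not W iff (not K -> not Q))) = True -> True = True
Hence Statement 2 is true.

Statement 3: This is not (V or ((N -> S) nor (not Q iff K))).

N -> S = True -> True = True
not Q = not False = True
not Q iff K = True iff False = False
(N -> S) nor (not Q iff K) = True nor False = False
V or ((N -> S) nor (not Q iff K)) = True or False = True
not (V or ((N -> S) nor (not Q iff K))) = not True = False
Hence Statement 3 is false.

True statements: 1.

1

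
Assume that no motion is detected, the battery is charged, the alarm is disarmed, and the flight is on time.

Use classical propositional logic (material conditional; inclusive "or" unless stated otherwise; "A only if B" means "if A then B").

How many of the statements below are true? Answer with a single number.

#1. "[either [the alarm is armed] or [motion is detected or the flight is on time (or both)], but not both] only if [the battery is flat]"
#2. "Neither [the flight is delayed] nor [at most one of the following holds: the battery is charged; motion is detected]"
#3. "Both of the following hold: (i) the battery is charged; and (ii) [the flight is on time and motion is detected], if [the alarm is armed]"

Let R = "the alarm is armed" (False), P = "motion is detected" (False), S = "the flight is delayed" (False), Q = "the battery is charged" (True).

#1: This is (R xor (P or not S)) -> not Q.

not S = not False = True
P or not S = False or True = True
R xor (P or not S) = False xor True = True
not Q = not True = False
(R xor (P or not S)) -> not Q = True -> False = False
Thus #1 is false.

#2: In symbols: S nor (Q nand P)

Q nand P = True nand False = True
S nor (Q nand P) = False nor True = False
So #2 is false.

#3: This is Q and (R -> (not S and P)).

not S = not False = True
not S and P = True and False = False
R -> (not S and P) = False -> False = True
Q and (R -> (not S and P)) = True and True = True
Thus #3 is true.

True statements: 1 (#3).

1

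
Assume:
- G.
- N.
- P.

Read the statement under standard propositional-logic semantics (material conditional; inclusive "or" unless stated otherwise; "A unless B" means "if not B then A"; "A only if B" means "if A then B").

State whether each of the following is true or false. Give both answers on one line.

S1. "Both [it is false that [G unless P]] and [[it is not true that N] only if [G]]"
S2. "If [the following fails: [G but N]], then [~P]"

S1 false; S2 true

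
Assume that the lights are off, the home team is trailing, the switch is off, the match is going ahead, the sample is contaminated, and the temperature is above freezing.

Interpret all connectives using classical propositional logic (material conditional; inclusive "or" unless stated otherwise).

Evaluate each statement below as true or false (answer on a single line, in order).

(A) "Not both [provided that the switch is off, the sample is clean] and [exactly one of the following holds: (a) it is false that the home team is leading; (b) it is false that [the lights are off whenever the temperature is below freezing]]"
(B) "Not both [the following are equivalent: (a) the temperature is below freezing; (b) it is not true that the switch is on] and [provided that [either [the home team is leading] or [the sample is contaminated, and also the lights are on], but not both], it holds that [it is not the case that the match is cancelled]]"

Let R = "the switch is on" (False), U = "the sample is contaminated" (True), Q = "the home team is leading" (False), V = "the temperature is below freezing" (False), P = "the lights are on" (False), S = "the match is cancelled" (False).

(A): This is (not R -> not U) nand (not Q xor not (V -> not P)).

not R = not False = True
not U = not True = False
not R -> not U = True -> False = False
not Q = not False = True
not P = not False = True
V -> not P = False -> True = True
not (V -> not P) = not True = False
not Q xor not (V -> not P) = True xor False = True
(not R -> not U) nand (not Q xor not (V -> not P)) = False nand True = True
Hence (A) is true.

(B): Formalization: (V iff not R) nand ((Q xor (U and P)) -> not S)

not R = not False = True
V iff not R = False iff True = False
U and P = True and False = False
Q xor (U and P) = False xor False = False
not S = not False = True
(Q xor (U and P)) -> not S = False -> True = True
(V iff not R) nand ((Q xor (U and P)) -> not S) = False nand True = True
Hence (B) is true.

(A) True / (B) True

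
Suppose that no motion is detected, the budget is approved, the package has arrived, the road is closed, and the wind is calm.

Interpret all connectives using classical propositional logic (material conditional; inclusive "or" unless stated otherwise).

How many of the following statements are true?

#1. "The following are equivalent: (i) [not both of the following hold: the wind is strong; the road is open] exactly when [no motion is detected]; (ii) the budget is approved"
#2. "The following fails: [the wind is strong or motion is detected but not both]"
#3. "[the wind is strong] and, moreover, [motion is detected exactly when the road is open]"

Let Q = "the wind is strong" (F), P = "the road is closed" (T), H = "motion is detected" (F), V = "the budget is approved" (T).

#1: This is ((Q nand ~P) <-> ~H) <-> V.

~P = ~T = F
Q nand ~P = F nand F = T
~H = ~F = T
(Q nand ~P) <-> ~H = T <-> T = T
((Q nand ~P) <-> ~H) <-> V = T <-> T = T
Thus #1 is true.

#2: This is ~(Q xor H).

Q xor H = F xor F = F
~(Q xor H) = ~F = T
So #2 is true.

#3: Parsed as Q & (H <-> ~P)

~P = ~T = F
H <-> ~P = F <-> F = T
Q & (H <-> ~P) = F & T = F
So #3 is false.

Count: 2.

2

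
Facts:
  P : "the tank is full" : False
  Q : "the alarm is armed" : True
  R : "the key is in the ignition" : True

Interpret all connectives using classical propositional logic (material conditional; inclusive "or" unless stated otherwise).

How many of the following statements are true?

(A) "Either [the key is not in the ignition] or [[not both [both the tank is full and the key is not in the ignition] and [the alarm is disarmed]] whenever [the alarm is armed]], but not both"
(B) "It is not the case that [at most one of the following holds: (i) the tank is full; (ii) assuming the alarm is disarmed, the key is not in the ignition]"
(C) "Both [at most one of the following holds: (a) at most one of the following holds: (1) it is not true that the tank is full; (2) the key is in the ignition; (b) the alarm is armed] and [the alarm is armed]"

2

(A): Formalization: ~R xor (Q -> ((P & ~R) nand ~Q))

~R = ~T = F
~R = ~T = F
P & ~R = F & F = F
~Q = ~T = F
(P & ~R) nand ~Q = F nand F = T
Q -> ((P & ~R) nand ~Q) = T -> T = T
~R xor (Q -> ((P & ~R) nand ~Q)) = F xor T = T
So (A) is true.

(B): In symbols: ~(P nand (~Q -> ~R))

~Q = ~T = F
~R = ~T = F
~Q -> ~R = F -> F = T
P nand (~Q -> ~R) = F nand T = T
~(P nand (~Q -> ~R)) = ~T = F
Thus (B) is false.

(C): Formalization: ((~P nand R) nand Q) & Q

~P = ~F = T
~P nand R = T nand T = F
(~P nand R) nand Q = F nand T = T
((~P nand R) nand Q) & Q = T & T = T
Thus (C) is true.

2 of the 3 statements are true.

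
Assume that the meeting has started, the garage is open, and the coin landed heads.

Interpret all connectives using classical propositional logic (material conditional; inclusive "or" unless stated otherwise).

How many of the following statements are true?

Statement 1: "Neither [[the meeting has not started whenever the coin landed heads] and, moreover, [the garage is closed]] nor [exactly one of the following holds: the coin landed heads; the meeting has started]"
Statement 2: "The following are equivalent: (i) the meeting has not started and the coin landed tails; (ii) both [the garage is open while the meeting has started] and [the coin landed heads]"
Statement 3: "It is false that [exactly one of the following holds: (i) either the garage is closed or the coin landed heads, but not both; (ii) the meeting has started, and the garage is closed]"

1

Let D = "the coin landed heads" (T), R = "the meeting has started" (T), P = "the garage is closed" (F).

Statement 1: This is ((D -> ~R) & P) nor (D xor R).

~R = ~T = F
D -> ~R = T -> F = F
(D -> ~R) & P = F & F = F
D xor R = T xor T = F
((D -> ~R) & P) nor (D xor R) = F nor F = T
Thus Statement 1 is true.

Statement 2: This is (~R & ~D) <-> ((~P & R) & D).

~R = ~T = F
~D = ~T = F
~R & ~D = F & F = F
~P = ~F = T
~P & R = T & T = T
(~P & R) & D = T & T = T
(~R & ~D) <-> ((~P & R) & D) = F <-> T = F
Thus Statement 2 is false.

Statement 3: In symbols: ~((P xor D) xor (R & P))

P xor D = F xor T = T
R & P = T & F = F
(P xor D) xor (R & P) = T xor F = T
~((P xor D) xor (R & P)) = ~T = F
So Statement 3 is false.

Count: 1.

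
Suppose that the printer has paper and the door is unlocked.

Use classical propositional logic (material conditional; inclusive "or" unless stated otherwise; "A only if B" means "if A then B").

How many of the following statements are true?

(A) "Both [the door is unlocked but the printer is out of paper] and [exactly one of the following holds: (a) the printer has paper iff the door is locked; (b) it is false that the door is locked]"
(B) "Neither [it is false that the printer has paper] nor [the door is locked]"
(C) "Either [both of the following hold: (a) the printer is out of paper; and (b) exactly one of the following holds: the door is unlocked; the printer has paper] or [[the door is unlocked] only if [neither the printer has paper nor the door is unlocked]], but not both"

1

Let M = "the door is locked" (F), V = "the printer has paper" (T).

(A): This is (~M & ~V) & ((V <-> M) xor ~M).

~M = ~F = T
~V = ~T = F
~M & ~V = T & F = F
V <-> M = T <-> F = F
~M = ~F = T
(V <-> M) xor ~M = F xor T = T
(~M & ~V) & ((V <-> M) xor ~M) = F & T = F
Hence (A) is false.

(B): This is ~V nor M.

~V = ~T = F
~V nor M = F nor F = T
Thus (B) is true.

(C): Parsed as (~V & (~M xor V)) xor (~M -> (V nor ~M))

~V = ~T = F
~M = ~F = T
~M xor V = T xor T = F
~V & (~M xor V) = F & F = F
~M = ~F = T
~M = ~F = T
V nor ~M = T nor T = F
~M -> (V nor ~M) = T -> F = F
(~V & (~M xor V)) xor (~M -> (V nor ~M)) = F xor F = F
So (C) is false.

Count: 1.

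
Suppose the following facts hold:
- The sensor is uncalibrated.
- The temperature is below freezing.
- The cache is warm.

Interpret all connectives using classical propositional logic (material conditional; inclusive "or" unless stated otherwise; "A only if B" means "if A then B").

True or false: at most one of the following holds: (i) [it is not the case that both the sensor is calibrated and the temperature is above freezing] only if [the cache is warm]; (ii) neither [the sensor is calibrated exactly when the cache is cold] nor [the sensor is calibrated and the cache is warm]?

Let W = "the sensor is calibrated" (F), U = "the temperature is below freezing" (T), H = "the cache is warm" (T).
Parsed as ((W ↑ ¬U) → H) ↑ ((W ↔ ¬H) ↓ (W ∧ H))

¬U = ¬T = F
W ↑ ¬U = F ↑ F = T
(W ↑ ¬U) → H = T → T = T
¬H = ¬T = F
W ↔ ¬H = F ↔ F = T
W ∧ H = F ∧ T = F
(W ↔ ¬H) ↓ (W ∧ H) = T ↓ F = F
((W ↑ ¬U) → H) ↑ ((W ↔ ¬H) ↓ (W ∧ H)) = T ↑ F = T

True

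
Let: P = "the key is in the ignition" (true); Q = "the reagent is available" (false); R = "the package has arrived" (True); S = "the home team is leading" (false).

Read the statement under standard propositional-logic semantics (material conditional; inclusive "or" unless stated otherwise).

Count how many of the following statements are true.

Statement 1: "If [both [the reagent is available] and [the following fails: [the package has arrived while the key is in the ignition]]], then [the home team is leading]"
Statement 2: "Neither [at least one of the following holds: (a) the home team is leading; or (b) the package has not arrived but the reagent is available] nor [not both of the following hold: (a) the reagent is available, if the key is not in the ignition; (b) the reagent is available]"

1

Statement 1: Formalization: (Q and not (R and P)) -> S

R and P = True and True = True
not (R and P) = not True = False
Q and not (R and P) = False and False = False
(Q and not (R and P)) -> S = False -> False = True
Thus Statement 1 is true.

Statement 2: Formalization: (S or (not R and Q)) nor ((not P -> Q) nand Q)

not R = not True = False
not R and Q = False and False = False
S or (not R and Q) = False or False = False
not P = not True = False
not P -> Q = False -> False = True
(not P -> Q) nand Q = True nand False = True
(S or (not R and Q)) nor ((not P -> Q) nand Q) = False nor True = False
Hence Statement 2 is false.

Count: 1.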